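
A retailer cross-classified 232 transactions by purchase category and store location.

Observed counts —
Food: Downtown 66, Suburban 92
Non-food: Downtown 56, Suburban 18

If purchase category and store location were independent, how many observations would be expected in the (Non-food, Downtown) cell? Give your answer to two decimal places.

38.91

Row total (Non-food) = 74; column total (Downtown) = 122; grand total N = 232.
Expected count = (row total × column total) / N = 74 × 122 / 232 = 38.91.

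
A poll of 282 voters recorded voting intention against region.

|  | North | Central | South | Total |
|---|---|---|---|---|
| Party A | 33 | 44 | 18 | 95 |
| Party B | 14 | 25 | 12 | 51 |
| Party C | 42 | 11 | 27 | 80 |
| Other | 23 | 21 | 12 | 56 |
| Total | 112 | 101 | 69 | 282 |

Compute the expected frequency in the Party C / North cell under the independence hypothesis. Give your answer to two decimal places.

Row total (Party C) = 80; column total (North) = 112; grand total N = 282.
Expected count = (row total × column total) / N = 80 × 112 / 282 = 31.77.

31.77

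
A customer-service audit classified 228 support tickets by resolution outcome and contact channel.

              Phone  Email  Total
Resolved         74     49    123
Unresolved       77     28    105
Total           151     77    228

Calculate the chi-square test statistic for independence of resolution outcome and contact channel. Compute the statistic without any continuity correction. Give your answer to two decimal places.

4.39

Grand total N = 228.
Expected counts (row total × column total / N):
  Resolved, Phone: 123×151/228 = 81.461
  Resolved, Email: 123×77/228 = 41.539
  Unresolved, Phone: 105×151/228 = 69.539
  Unresolved, Email: 105×77/228 = 35.461
Contributions (O − E)²/E:
  (74 − 81.461)²/81.461 = 0.6834
  (49 − 41.539)²/41.539 = 1.3401
  (77 − 69.539)²/69.539 = 0.8005
  (28 − 35.461)²/35.461 = 1.5698
χ² = 0.6834 + 1.3401 + 0.8005 + 1.5698 = 4.39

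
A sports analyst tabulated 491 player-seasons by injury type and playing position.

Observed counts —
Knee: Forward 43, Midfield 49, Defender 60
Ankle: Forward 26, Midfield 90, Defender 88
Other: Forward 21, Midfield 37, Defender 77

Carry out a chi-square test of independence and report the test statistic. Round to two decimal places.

Row totals: 152, 204, 135. Column totals: 90, 176, 225. Grand total N = 491.
Expected counts (row total × column total / N):
  Knee, Forward: 152×90/491 = 27.8615
  Knee, Midfield: 152×176/491 = 54.4847
  Knee, Defender: 152×225/491 = 69.6538
  Ankle, Forward: 204×90/491 = 37.3931
  Ankle, Midfield: 204×176/491 = 73.1242
  Ankle, Defender: 204×225/491 = 93.4827
  Other, Forward: 135×90/491 = 24.7454
  Other, Midfield: 135×176/491 = 48.3910
  Other, Defender: 135×225/491 = 61.8635
Contributions (O − E)²/E:
  (43 − 27.8615)²/27.8615 = 8.2255
  (49 − 54.4847)²/54.4847 = 0.5521
  (60 − 69.6538)²/69.6538 = 1.3380
  (26 − 37.3931)²/37.3931 = 3.4713
  (90 − 73.1242)²/73.1242 = 3.8946
  (88 − 93.4827)²/93.4827 = 0.3216
  (21 − 24.7454)²/24.7454 = 0.5669
  (37 − 48.3910)²/48.3910 = 2.6814
  (77 − 61.8635)²/61.8635 = 3.7035
χ² = 8.2255 + 0.5521 + 1.3380 + 3.4713 + 3.8946 + 0.3216 + 0.5669 + 2.6814 + 3.7035 = 24.75

24.75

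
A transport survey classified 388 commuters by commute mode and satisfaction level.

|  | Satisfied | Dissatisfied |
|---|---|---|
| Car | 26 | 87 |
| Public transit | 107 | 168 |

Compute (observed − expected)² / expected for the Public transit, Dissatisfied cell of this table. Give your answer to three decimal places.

Row total (Public transit) = 275; column total (Dissatisfied) = 255; N = 388.
Expected count E = 275 × 255 / 388 = 180.7345.
Contribution = (O − E)²/E = (168 − 180.7345)² / 180.7345 = 0.897.

0.897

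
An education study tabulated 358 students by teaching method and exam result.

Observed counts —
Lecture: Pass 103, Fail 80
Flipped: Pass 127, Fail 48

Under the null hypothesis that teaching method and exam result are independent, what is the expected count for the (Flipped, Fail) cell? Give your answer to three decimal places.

62.570

Row total (Flipped) = 175; column total (Fail) = 128; grand total N = 358.
Expected count = (row total × column total) / N = 175 × 128 / 358 = 62.570.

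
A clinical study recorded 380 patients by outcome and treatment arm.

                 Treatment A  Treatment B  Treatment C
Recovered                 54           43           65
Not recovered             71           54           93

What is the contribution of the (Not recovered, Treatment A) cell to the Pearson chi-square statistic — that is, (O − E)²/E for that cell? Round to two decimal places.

Row total (Not recovered) = 218; column total (Treatment A) = 125; N = 380.
Expected count E = 218 × 125 / 380 = 71.711.
Contribution = (O − E)²/E = (71 − 71.711)² / 71.711 = 0.01.

0.01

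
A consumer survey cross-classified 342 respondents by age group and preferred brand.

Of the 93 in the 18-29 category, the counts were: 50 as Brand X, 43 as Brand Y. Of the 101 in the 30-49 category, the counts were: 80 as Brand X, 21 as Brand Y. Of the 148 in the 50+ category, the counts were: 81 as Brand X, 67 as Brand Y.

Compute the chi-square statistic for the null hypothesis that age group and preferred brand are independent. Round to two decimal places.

Row totals: 93, 101, 148. Column totals: 211, 131. Grand total N = 342.
Expected counts (row total × column total / N):
  18-29, Brand X: 93×211/342 = 57.377
  18-29, Brand Y: 93×131/342 = 35.623
  30-49, Brand X: 101×211/342 = 62.313
  30-49, Brand Y: 101×131/342 = 38.687
  50+, Brand X: 148×211/342 = 91.310
  50+, Brand Y: 148×131/342 = 56.690
Contributions (O − E)²/E:
  (50 − 57.377)²/57.377 = 0.9485
  (43 − 35.623)²/35.623 = 1.5277
  (80 − 62.313)²/62.313 = 5.0203
  (21 − 38.687)²/38.687 = 8.0862
  (81 − 91.310)²/91.310 = 1.1641
  (67 − 56.690)²/56.690 = 1.8750
χ² = 0.9485 + 1.5277 + 5.0203 + 8.0862 + 1.1641 + 1.8750 = 18.62

18.62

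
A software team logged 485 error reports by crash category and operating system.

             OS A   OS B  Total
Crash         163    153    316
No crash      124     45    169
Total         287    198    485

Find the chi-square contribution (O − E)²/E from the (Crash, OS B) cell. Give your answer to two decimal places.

4.46

Row total (Crash) = 316; column total (OS B) = 198; N = 485.
Expected count E = 316 × 198 / 485 = 129.006.
Contribution = (O − E)²/E = (153 − 129.006)² / 129.006 = 4.46.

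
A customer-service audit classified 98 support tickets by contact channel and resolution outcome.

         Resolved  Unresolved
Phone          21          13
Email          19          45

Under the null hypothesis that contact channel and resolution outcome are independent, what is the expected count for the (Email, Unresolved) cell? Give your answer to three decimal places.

37.878

Row total (Email) = 64; column total (Unresolved) = 58; grand total N = 98.
Expected count = (row total × column total) / N = 64 × 58 / 98 = 37.878.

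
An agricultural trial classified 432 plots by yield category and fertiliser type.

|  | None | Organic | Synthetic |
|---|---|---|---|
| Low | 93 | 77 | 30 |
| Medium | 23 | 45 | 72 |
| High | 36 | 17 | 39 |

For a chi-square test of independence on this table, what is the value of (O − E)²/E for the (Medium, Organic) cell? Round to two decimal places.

Row total (Medium) = 140; column total (Organic) = 139; N = 432.
Expected count E = 140 × 139 / 432 = 45.046.
Contribution = (O − E)²/E = (45 − 45.046)² / 45.046 = 0.00.

0.00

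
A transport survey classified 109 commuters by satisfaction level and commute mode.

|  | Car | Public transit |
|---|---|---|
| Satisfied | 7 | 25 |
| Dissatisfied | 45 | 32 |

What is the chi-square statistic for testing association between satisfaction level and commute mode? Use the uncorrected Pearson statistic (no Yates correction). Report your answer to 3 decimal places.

Row totals: 32, 77. Column totals: 52, 57. Grand total N = 109.
Expected counts (row total × column total / N):
  Satisfied, Car: 32×52/109 = 15.2661
  Satisfied, Public transit: 32×57/109 = 16.7339
  Dissatisfied, Car: 77×52/109 = 36.7339
  Dissatisfied, Public transit: 77×57/109 = 40.2661
Contributions (O − E)²/E:
  (7 − 15.2661)²/15.2661 = 4.4758
  (25 − 16.7339)²/16.7339 = 4.0832
  (45 − 36.7339)²/36.7339 = 1.8601
  (32 − 40.2661)²/40.2661 = 1.6969
χ² = 4.4758 + 4.0832 + 1.8601 + 1.6969 = 12.116

12.116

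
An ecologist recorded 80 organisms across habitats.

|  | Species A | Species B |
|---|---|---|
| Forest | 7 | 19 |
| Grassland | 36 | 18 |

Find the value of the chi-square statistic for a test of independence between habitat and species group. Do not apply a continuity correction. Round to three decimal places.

11.151

Row totals: 26, 54. Column totals: 43, 37. Grand total N = 80.
Expected counts (row total × column total / N):
  Forest, Species A: 26×43/80 = 13.9750
  Forest, Species B: 26×37/80 = 12.0250
  Grassland, Species A: 54×43/80 = 29.0250
  Grassland, Species B: 54×37/80 = 24.9750
Contributions (O − E)²/E:
  (7 − 13.9750)²/13.9750 = 3.4813
  (19 − 12.0250)²/12.0250 = 4.0458
  (36 − 29.0250)²/29.0250 = 1.6762
  (18 − 24.9750)²/24.9750 = 1.9480
χ² = 3.4813 + 4.0458 + 1.6762 + 1.9480 = 11.151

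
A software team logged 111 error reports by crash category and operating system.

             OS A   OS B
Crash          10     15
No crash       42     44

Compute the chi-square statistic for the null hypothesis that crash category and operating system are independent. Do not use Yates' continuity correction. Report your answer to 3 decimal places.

Row totals: 25, 86. Column totals: 52, 59. Grand total N = 111.
Expected counts (row total × column total / N):
  Crash, OS A: 25×52/111 = 11.7117
  Crash, OS B: 25×59/111 = 13.2883
  No crash, OS A: 86×52/111 = 40.2883
  No crash, OS B: 86×59/111 = 45.7117
Contributions (O − E)²/E:
  (10 − 11.7117)²/11.7117 = 0.2502
  (15 − 13.2883)²/13.2883 = 0.2205
  (42 − 40.2883)²/40.2883 = 0.0727
  (44 − 45.7117)²/45.7117 = 0.0641
χ² = 0.2502 + 0.2205 + 0.0727 + 0.0641 = 0.607

0.607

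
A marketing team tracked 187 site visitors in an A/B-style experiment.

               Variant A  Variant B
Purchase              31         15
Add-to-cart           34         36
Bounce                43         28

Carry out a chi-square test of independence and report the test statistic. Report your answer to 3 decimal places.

Row totals: 46, 70, 71. Column totals: 108, 79. Grand total N = 187.
Expected counts (row total × column total / N):
  Purchase, Variant A: 46×108/187 = 26.5668
  Purchase, Variant B: 46×79/187 = 19.4332
  Add-to-cart, Variant A: 70×108/187 = 40.4278
  Add-to-cart, Variant B: 70×79/187 = 29.5722
  Bounce, Variant A: 71×108/187 = 41.0053
  Bounce, Variant B: 71×79/187 = 29.9947
Contributions (O − E)²/E:
  (31 − 26.5668)²/26.5668 = 0.7398
  (15 − 19.4332)²/19.4332 = 1.0113
  (34 − 40.4278)²/40.4278 = 1.0220
  (36 − 29.5722)²/29.5722 = 1.3971
  (43 − 41.0053)²/41.0053 = 0.0970
  (28 − 29.9947)²/29.9947 = 0.1327
χ² = 0.7398 + 1.0113 + 1.0220 + 1.3971 + 0.0970 + 0.1327 = 4.400

4.400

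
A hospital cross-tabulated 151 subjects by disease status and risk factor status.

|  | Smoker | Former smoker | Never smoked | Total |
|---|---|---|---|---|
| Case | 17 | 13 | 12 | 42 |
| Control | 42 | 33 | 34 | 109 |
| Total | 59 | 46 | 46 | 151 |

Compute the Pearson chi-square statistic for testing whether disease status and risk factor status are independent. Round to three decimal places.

Grand total N = 151.
Expected counts (row total × column total / N):
  Case, Smoker: 42×59/151 = 16.4106
  Case, Former smoker: 42×46/151 = 12.7947
  Case, Never smoked: 42×46/151 = 12.7947
  Control, Smoker: 109×59/151 = 42.5894
  Control, Former smoker: 109×46/151 = 33.2053
  Control, Never smoked: 109×46/151 = 33.2053
Contributions (O − E)²/E:
  (17 − 16.4106)²/16.4106 = 0.0212
  (13 − 12.7947)²/12.7947 = 0.0033
  (12 − 12.7947)²/12.7947 = 0.0494
  (42 − 42.5894)²/42.5894 = 0.0082
  (33 − 33.2053)²/33.2053 = 0.0013
  (34 − 33.2053)²/33.2053 = 0.0190
χ² = 0.0212 + 0.0033 + 0.0494 + 0.0082 + 0.0013 + 0.0190 = 0.102

0.102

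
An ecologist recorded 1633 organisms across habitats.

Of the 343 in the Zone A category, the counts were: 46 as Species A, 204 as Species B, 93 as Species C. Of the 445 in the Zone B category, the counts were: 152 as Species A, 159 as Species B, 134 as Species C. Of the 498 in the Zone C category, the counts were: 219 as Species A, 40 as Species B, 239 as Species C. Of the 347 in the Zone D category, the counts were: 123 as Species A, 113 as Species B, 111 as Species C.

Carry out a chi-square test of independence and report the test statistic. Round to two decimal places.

Row totals: 343, 445, 498, 347. Column totals: 540, 516, 577. Grand total N = 1633.
Expected counts (row total × column total / N):
  Zone A, Species A: 343×540/1633 = 113.423
  Zone A, Species B: 343×516/1633 = 108.382
  Zone A, Species C: 343×577/1633 = 121.195
  Zone B, Species A: 445×540/1633 = 147.152
  Zone B, Species B: 445×516/1633 = 140.612
  Zone B, Species C: 445×577/1633 = 157.235
  Zone C, Species A: 498×540/1633 = 164.679
  Zone C, Species B: 498×516/1633 = 157.359
  Zone C, Species C: 498×577/1633 = 175.962
  Zone D, Species A: 347×540/1633 = 114.746
  Zone D, Species B: 347×516/1633 = 109.646
  Zone D, Species C: 347×577/1633 = 122.608
Contributions (O − E)²/E:
  (46 − 113.423)²/113.423 = 40.0788
  (204 − 108.382)²/108.382 = 84.3572
  (93 − 121.195)²/121.195 = 6.5593
  (152 − 147.152)²/147.152 = 0.1597
  (159 − 140.612)²/140.612 = 2.4046
  (134 − 157.235)²/157.235 = 3.4335
  (219 − 164.679)²/164.679 = 17.9183
  (40 − 157.359)²/157.359 = 87.5268
  (239 − 175.962)²/175.962 = 22.5832
  (123 − 114.746)²/114.746 = 0.5937
  (113 − 109.646)²/109.646 = 0.1026
  (111 − 122.608)²/122.608 = 1.0990
χ² = 40.0788 + 84.3572 + 6.5593 + 0.1597 + 2.4046 + 3.4335 + 17.9183 + 87.5268 + 22.5832 + 0.5937 + 0.1026 + 1.0990 = 266.82

266.82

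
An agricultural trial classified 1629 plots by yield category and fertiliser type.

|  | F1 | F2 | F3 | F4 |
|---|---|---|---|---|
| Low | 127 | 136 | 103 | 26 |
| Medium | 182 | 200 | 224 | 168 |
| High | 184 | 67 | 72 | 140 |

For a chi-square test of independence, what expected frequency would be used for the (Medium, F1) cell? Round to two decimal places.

234.24

Row total (Medium) = 774; column total (F1) = 493; grand total N = 1629.
Expected count = (row total × column total) / N = 774 × 493 / 1629 = 234.24.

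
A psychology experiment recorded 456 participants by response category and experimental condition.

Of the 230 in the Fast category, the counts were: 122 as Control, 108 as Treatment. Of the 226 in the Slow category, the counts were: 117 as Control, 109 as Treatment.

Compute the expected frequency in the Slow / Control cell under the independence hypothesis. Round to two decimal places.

118.45

Row total (Slow) = 226; column total (Control) = 239; grand total N = 456.
Expected count = (row total × column total) / N = 226 × 239 / 456 = 118.45.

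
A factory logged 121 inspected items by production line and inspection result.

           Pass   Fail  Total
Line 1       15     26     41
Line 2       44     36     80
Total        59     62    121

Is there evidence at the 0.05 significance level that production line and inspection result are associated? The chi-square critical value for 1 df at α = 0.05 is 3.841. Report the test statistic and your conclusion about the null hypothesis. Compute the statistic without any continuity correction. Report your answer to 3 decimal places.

3.679; fail to reject H₀

Grand total N = 121.
Expected counts (row total × column total / N):
  Line 1, Pass: 41×59/121 = 19.9917
  Line 1, Fail: 41×62/121 = 21.0083
  Line 2, Pass: 80×59/121 = 39.0083
  Line 2, Fail: 80×62/121 = 40.9917
Contributions (O − E)²/E:
  (15 − 19.9917)²/19.9917 = 1.2464
  (26 − 21.0083)²/21.0083 = 1.1861
  (44 − 39.0083)²/39.0083 = 0.6388
  (36 − 40.9917)²/40.9917 = 0.6079
χ² = 1.2464 + 1.1861 + 0.6388 + 0.6079 = 3.679
df = (2−1)(2−1) = 1. Since 3.679 < 3.841, fail to reject the null hypothesis of independence at α = 0.05.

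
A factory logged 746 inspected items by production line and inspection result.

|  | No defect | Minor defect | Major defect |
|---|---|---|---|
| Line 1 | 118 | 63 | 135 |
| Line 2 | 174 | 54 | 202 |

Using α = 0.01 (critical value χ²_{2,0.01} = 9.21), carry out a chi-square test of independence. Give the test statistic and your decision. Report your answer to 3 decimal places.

7.507; fail to reject H₀

Row totals: 316, 430. Column totals: 292, 117, 337. Grand total N = 746.
Expected counts (row total × column total / N):
  Line 1, No defect: 316×292/746 = 123.6890
  Line 1, Minor defect: 316×117/746 = 49.5603
  Line 1, Major defect: 316×337/746 = 142.7507
  Line 2, No defect: 430×292/746 = 168.3110
  Line 2, Minor defect: 430×117/746 = 67.4397
  Line 2, Major defect: 430×337/746 = 194.2493
Contributions (O − E)²/E:
  (118 − 123.6890)²/123.6890 = 0.2617
  (63 − 49.5603)²/49.5603 = 3.6446
  (135 − 142.7507)²/142.7507 = 0.4208
  (174 − 168.3110)²/168.3110 = 0.1923
  (54 − 67.4397)²/67.4397 = 2.6783
  (202 − 194.2493)²/194.2493 = 0.3093
χ² = 0.2617 + 3.6446 + 0.4208 + 0.1923 + 2.6783 + 0.3093 = 7.507
df = (2−1)(3−1) = 2. Since 7.507 < 9.21, fail to reject the null hypothesis of independence at α = 0.01.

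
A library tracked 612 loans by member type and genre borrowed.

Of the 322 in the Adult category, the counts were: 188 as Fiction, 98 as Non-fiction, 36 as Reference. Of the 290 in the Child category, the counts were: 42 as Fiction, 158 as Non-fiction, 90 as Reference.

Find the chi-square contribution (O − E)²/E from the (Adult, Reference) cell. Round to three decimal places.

Row total (Adult) = 322; column total (Reference) = 126; N = 612.
Expected count E = 322 × 126 / 612 = 66.2941.
Contribution = (O − E)²/E = (36 − 66.2941)² / 66.2941 = 13.843.

13.843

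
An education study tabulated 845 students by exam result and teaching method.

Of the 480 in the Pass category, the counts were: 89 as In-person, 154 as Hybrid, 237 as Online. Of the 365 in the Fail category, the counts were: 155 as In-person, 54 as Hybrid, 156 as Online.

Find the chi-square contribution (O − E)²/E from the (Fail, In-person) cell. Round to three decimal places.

Row total (Fail) = 365; column total (In-person) = 244; N = 845.
Expected count E = 365 × 244 / 845 = 105.3964.
Contribution = (O − E)²/E = (155 − 105.3964)² / 105.3964 = 23.345.

23.345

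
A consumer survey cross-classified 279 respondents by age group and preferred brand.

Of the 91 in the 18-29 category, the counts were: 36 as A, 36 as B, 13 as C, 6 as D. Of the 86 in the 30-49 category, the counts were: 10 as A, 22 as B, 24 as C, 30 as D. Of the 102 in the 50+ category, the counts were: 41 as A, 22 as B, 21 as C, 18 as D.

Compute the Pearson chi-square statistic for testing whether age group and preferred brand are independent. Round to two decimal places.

43.57

Row totals: 91, 86, 102. Column totals: 87, 80, 58, 54. Grand total N = 279.
Expected counts (row total × column total / N):
  18-29, A: 91×87/279 = 28.3763
  18-29, B: 91×80/279 = 26.0932
  18-29, C: 91×58/279 = 18.9176
  18-29, D: 91×54/279 = 17.6129
  30-49, A: 86×87/279 = 26.8172
  30-49, B: 86×80/279 = 24.6595
  30-49, C: 86×58/279 = 17.8781
  30-49, D: 86×54/279 = 16.6452
  50+, A: 102×87/279 = 31.8065
  50+, B: 102×80/279 = 29.2473
  50+, C: 102×58/279 = 21.2043
  50+, D: 102×54/279 = 19.7419
Contributions (O − E)²/E:
  (36 − 28.3763)²/28.3763 = 2.0482
  (36 − 26.0932)²/26.0932 = 3.7613
  (13 − 18.9176)²/18.9176 = 1.8511
  (6 − 17.6129)²/17.6129 = 7.6569
  (10 − 26.8172)²/26.8172 = 10.5462
  (22 − 24.6595)²/24.6595 = 0.2868
  (24 − 17.8781)²/17.8781 = 2.0963
  (30 − 16.6452)²/16.6452 = 10.7148
  (41 − 31.8065)²/31.8065 = 2.6573
  (22 − 29.2473)²/29.2473 = 1.7958
  (21 − 21.2043)²/21.2043 = 0.0020
  (18 − 19.7419)²/19.7419 = 0.1537
χ² = 2.0482 + 3.7613 + 1.8511 + 7.6569 + 10.5462 + 0.2868 + 2.0963 + 10.7148 + 2.6573 + 1.7958 + 0.0020 + 0.1537 = 43.57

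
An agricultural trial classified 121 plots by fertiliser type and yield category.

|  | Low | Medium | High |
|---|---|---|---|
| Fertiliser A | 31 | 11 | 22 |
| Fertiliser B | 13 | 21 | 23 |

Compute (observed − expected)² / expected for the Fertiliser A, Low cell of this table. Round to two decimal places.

Row total (Fertiliser A) = 64; column total (Low) = 44; N = 121.
Expected count E = 64 × 44 / 121 = 23.273.
Contribution = (O − E)²/E = (31 − 23.273)² / 23.273 = 2.57.

2.57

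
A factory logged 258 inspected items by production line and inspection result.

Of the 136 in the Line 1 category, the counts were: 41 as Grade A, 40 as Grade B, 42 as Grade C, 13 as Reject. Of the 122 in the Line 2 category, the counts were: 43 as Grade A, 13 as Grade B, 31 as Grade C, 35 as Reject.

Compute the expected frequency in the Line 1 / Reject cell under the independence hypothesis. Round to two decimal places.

25.30

Row total (Line 1) = 136; column total (Reject) = 48; grand total N = 258.
Expected count = (row total × column total) / N = 136 × 48 / 258 = 25.30.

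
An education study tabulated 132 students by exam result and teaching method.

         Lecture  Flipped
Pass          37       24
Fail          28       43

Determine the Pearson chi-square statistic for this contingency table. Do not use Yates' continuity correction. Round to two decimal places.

Row totals: 61, 71. Column totals: 65, 67. Grand total N = 132.
Expected counts (row total × column total / N):
  Pass, Lecture: 61×65/132 = 30.03788
  Pass, Flipped: 61×67/132 = 30.96212
  Fail, Lecture: 71×65/132 = 34.96212
  Fail, Flipped: 71×67/132 = 36.03788
Contributions (O − E)²/E:
  (37 − 30.03788)²/30.03788 = 1.6137
  (24 − 30.96212)²/30.96212 = 1.5655
  (28 − 34.96212)²/34.96212 = 1.3864
  (43 − 36.03788)²/36.03788 = 1.3450
χ² = 1.6137 + 1.5655 + 1.3864 + 1.3450 = 5.91

5.91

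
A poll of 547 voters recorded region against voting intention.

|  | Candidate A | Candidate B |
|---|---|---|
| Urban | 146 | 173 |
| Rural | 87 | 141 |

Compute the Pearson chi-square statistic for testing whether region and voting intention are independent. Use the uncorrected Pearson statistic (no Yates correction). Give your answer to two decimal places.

Row totals: 319, 228. Column totals: 233, 314. Grand total N = 547.
Expected counts (row total × column total / N):
  Urban, Candidate A: 319×233/547 = 135.881
  Urban, Candidate B: 319×314/547 = 183.119
  Rural, Candidate A: 228×233/547 = 97.119
  Rural, Candidate B: 228×314/547 = 130.881
Contributions (O − E)²/E:
  (146 − 135.881)²/135.881 = 0.7536
  (173 − 183.119)²/183.119 = 0.5592
  (87 − 97.119)²/97.119 = 1.0543
  (141 − 130.881)²/130.881 = 0.7823
χ² = 0.7536 + 0.5592 + 1.0543 + 0.7823 = 3.15

3.15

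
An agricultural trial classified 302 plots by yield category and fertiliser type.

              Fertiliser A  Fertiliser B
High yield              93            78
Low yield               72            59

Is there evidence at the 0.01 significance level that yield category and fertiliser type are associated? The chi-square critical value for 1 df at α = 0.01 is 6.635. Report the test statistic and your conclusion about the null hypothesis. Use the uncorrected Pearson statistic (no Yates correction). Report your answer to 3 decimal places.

0.010; fail to reject H₀

Row totals: 171, 131. Column totals: 165, 137. Grand total N = 302.
Expected counts (row total × column total / N):
  High yield, Fertiliser A: 171×165/302 = 93.4272
  High yield, Fertiliser B: 171×137/302 = 77.5728
  Low yield, Fertiliser A: 131×165/302 = 71.5728
  Low yield, Fertiliser B: 131×137/302 = 59.4272
Contributions (O − E)²/E:
  (93 − 93.4272)²/93.4272 = 0.0020
  (78 − 77.5728)²/77.5728 = 0.0024
  (72 − 71.5728)²/71.5728 = 0.0025
  (59 − 59.4272)²/59.4272 = 0.0031
χ² = 0.0020 + 0.0024 + 0.0025 + 0.0031 = 0.010
df = (2−1)(2−1) = 1. Since 0.010 < 6.635, fail to reject the null hypothesis of independence at α = 0.01.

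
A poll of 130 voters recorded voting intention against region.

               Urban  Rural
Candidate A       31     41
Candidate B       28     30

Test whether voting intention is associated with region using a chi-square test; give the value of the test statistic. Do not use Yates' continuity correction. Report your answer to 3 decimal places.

0.353

Row totals: 72, 58. Column totals: 59, 71. Grand total N = 130.
Expected counts (row total × column total / N):
  Candidate A, Urban: 72×59/130 = 32.6769
  Candidate A, Rural: 72×71/130 = 39.3231
  Candidate B, Urban: 58×59/130 = 26.3231
  Candidate B, Rural: 58×71/130 = 31.6769
Contributions (O − E)²/E:
  (31 − 32.6769)²/32.6769 = 0.0861
  (41 − 39.3231)²/39.3231 = 0.0715
  (28 − 26.3231)²/26.3231 = 0.1068
  (30 − 31.6769)²/31.6769 = 0.0888
χ² = 0.0861 + 0.0715 + 0.1068 + 0.0888 = 0.353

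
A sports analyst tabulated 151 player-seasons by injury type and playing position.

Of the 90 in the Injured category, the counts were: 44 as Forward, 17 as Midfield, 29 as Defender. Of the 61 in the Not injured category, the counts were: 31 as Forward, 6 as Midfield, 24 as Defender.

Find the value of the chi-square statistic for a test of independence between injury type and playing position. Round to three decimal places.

2.509

Row totals: 90, 61. Column totals: 75, 23, 53. Grand total N = 151.
Expected counts (row total × column total / N):
  Injured, Forward: 90×75/151 = 44.7020
  Injured, Midfield: 90×23/151 = 13.7086
  Injured, Defender: 90×53/151 = 31.5894
  Not injured, Forward: 61×75/151 = 30.2980
  Not injured, Midfield: 61×23/151 = 9.2914
  Not injured, Defender: 61×53/151 = 21.4106
Contributions (O − E)²/E:
  (44 − 44.7020)²/44.7020 = 0.0110
  (17 − 13.7086)²/13.7086 = 0.7903
  (29 − 31.5894)²/31.5894 = 0.2123
  (31 − 30.2980)²/30.2980 = 0.0163
  (6 − 9.2914)²/9.2914 = 1.1660
  (24 − 21.4106)²/21.4106 = 0.3132
χ² = 0.0110 + 0.7903 + 0.2123 + 0.0163 + 1.1660 + 0.3132 = 2.509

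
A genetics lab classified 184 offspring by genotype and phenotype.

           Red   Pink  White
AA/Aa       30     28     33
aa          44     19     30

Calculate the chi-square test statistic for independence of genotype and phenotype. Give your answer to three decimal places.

Row totals: 91, 93. Column totals: 74, 47, 63. Grand total N = 184.
Expected counts (row total × column total / N):
  AA/Aa, Red: 91×74/184 = 36.5978
  AA/Aa, Pink: 91×47/184 = 23.2446
  AA/Aa, White: 91×63/184 = 31.1576
  aa, Red: 93×74/184 = 37.4022
  aa, Pink: 93×47/184 = 23.7554
  aa, White: 93×63/184 = 31.8424
Contributions (O − E)²/E:
  (30 − 36.5978)²/36.5978 = 1.1894
  (28 − 23.2446)²/23.2446 = 0.9729
  (33 − 31.1576)²/31.1576 = 0.1089
  (44 − 37.4022)²/37.4022 = 1.1639
  (19 − 23.7554)²/23.7554 = 0.9519
  (30 − 31.8424)²/31.8424 = 0.1066
χ² = 1.1894 + 0.9729 + 0.1089 + 1.1639 + 0.9519 + 0.1066 = 4.494

4.494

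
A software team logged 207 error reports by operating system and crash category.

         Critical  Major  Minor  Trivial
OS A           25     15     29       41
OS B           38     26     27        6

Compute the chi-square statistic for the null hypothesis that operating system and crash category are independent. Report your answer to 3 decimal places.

Row totals: 110, 97. Column totals: 63, 41, 56, 47. Grand total N = 207.
Expected counts (row total × column total / N):
  OS A, Critical: 110×63/207 = 33.4783
  OS A, Major: 110×41/207 = 21.7874
  OS A, Minor: 110×56/207 = 29.7585
  OS A, Trivial: 110×47/207 = 24.9758
  OS B, Critical: 97×63/207 = 29.5217
  OS B, Major: 97×41/207 = 19.2126
  OS B, Minor: 97×56/207 = 26.2415
  OS B, Trivial: 97×47/207 = 22.0242
Contributions (O − E)²/E:
  (25 − 33.4783)²/33.4783 = 2.1471
  (15 − 21.7874)²/21.7874 = 2.1145
  (29 − 29.7585)²/29.7585 = 0.0193
  (41 − 24.9758)²/24.9758 = 10.2810
  (38 − 29.5217)²/29.5217 = 2.4349
  (26 − 19.2126)²/19.2126 = 2.3978
  (27 − 26.2415)²/26.2415 = 0.0219
  (6 − 22.0242)²/22.0242 = 11.6588
χ² = 2.1471 + 2.1145 + 0.0193 + 10.2810 + 2.4349 + 2.3978 + 0.0219 + 11.6588 = 31.075

31.075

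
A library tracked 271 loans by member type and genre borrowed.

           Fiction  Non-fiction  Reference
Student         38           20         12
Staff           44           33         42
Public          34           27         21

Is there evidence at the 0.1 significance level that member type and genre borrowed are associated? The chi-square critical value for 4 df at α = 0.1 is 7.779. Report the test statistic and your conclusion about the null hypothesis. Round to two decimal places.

Row totals: 70, 119, 82. Column totals: 116, 80, 75. Grand total N = 271.
Expected counts (row total × column total / N):
  Student, Fiction: 70×116/271 = 29.963
  Student, Non-fiction: 70×80/271 = 20.664
  Student, Reference: 70×75/271 = 19.373
  Staff, Fiction: 119×116/271 = 50.937
  Staff, Non-fiction: 119×80/271 = 35.129
  Staff, Reference: 119×75/271 = 32.934
  Public, Fiction: 82×116/271 = 35.100
  Public, Non-fiction: 82×80/271 = 24.207
  Public, Reference: 82×75/271 = 22.694
Contributions (O − E)²/E:
  (38 − 29.963)²/29.963 = 2.1558
  (20 − 20.664)²/20.664 = 0.0213
  (12 − 19.373)²/19.373 = 2.8060
  (44 − 50.937)²/50.937 = 0.9447
  (33 − 35.129)²/35.129 = 0.1290
  (42 − 32.934)²/32.934 = 2.4957
  (34 − 35.100)²/35.100 = 0.0345
  (27 − 24.207)²/24.207 = 0.3223
  (21 − 22.694)²/22.694 = 0.1264
χ² = 2.1558 + 0.0213 + 2.8060 + 0.9447 + 0.1290 + 2.4957 + 0.0345 + 0.3223 + 0.1264 = 9.04
df = (3−1)(3−1) = 4. Since 9.04 > 7.779, reject the null hypothesis of independence at α = 0.1.

9.04; reject H₀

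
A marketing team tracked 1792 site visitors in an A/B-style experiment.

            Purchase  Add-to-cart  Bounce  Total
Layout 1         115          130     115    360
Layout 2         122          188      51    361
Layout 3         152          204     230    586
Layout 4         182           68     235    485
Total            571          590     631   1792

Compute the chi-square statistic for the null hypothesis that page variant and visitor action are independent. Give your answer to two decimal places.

Grand total N = 1792.
Expected counts (row total × column total / N):
  Layout 1, Purchase: 360×571/1792 = 114.710
  Layout 1, Add-to-cart: 360×590/1792 = 118.527
  Layout 1, Bounce: 360×631/1792 = 126.763
  Layout 2, Purchase: 361×571/1792 = 115.028
  Layout 2, Add-to-cart: 361×590/1792 = 118.856
  Layout 2, Bounce: 361×631/1792 = 127.116
  Layout 3, Purchase: 586×571/1792 = 186.722
  Layout 3, Add-to-cart: 586×590/1792 = 192.935
  Layout 3, Bounce: 586×631/1792 = 206.343
  Layout 4, Purchase: 485×571/1792 = 154.540
  Layout 4, Add-to-cart: 485×590/1792 = 159.682
  Layout 4, Bounce: 485×631/1792 = 170.778
Contributions (O − E)²/E:
  (115 − 114.710)²/114.710 = 0.0007
  (130 − 118.527)²/118.527 = 1.1105
  (115 − 126.763)²/126.763 = 1.0916
  (122 − 115.028)²/115.028 = 0.4226
  (188 − 118.856)²/118.856 = 40.2242
  (51 − 127.116)²/127.116 = 45.5776
  (152 − 186.722)²/186.722 = 6.4568
  (204 − 192.935)²/192.935 = 0.6346
  (230 − 206.343)²/206.343 = 2.7122
  (182 − 154.540)²/154.540 = 4.8793
  (68 − 159.682)²/159.682 = 52.6396
  (235 − 170.778)²/170.778 = 24.1510
χ² = 0.0007 + 1.1105 + 1.0916 + 0.4226 + 40.2242 + 45.5776 + 6.4568 + 0.6346 + 2.7122 + 4.8793 + 52.6396 + 24.1510 = 179.90

179.90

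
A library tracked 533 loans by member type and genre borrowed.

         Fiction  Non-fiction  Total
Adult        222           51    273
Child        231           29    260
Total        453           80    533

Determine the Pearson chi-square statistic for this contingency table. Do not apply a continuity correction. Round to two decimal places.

5.92

Grand total N = 533.
Expected counts (row total × column total / N):
  Adult, Fiction: 273×453/533 = 232.0244
  Adult, Non-fiction: 273×80/533 = 40.9756
  Child, Fiction: 260×453/533 = 220.9756
  Child, Non-fiction: 260×80/533 = 39.0244
Contributions (O − E)²/E:
  (222 − 232.0244)²/232.0244 = 0.4331
  (51 − 40.9756)²/40.9756 = 2.4524
  (231 − 220.9756)²/220.9756 = 0.4547
  (29 − 39.0244)²/39.0244 = 2.5750
χ² = 0.4331 + 2.4524 + 0.4547 + 2.5750 = 5.92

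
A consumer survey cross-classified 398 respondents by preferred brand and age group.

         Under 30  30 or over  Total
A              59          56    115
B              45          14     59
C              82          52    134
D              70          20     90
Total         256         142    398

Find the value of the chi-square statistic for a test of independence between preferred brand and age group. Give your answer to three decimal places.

19.835

Grand total N = 398.
Expected counts (row total × column total / N):
  A, Under 30: 115×256/398 = 73.9698
  A, 30 or over: 115×142/398 = 41.0302
  B, Under 30: 59×256/398 = 37.9497
  B, 30 or over: 59×142/398 = 21.0503
  C, Under 30: 134×256/398 = 86.1910
  C, 30 or over: 134×142/398 = 47.8090
  D, Under 30: 90×256/398 = 57.8894
  D, 30 or over: 90×142/398 = 32.1106
Contributions (O − E)²/E:
  (59 − 73.9698)²/73.9698 = 3.0295
  (56 − 41.0302)²/41.0302 = 5.4617
  (45 − 37.9497)²/37.9497 = 1.3098
  (14 − 21.0503)²/21.0503 = 2.3613
  (82 − 86.1910)²/86.1910 = 0.2038
  (52 − 47.8090)²/47.8090 = 0.3674
  (70 − 57.8894)²/57.8894 = 2.5336
  (20 − 32.1106)²/32.1106 = 4.5675
χ² = 3.0295 + 5.4617 + 1.3098 + 2.3613 + 0.2038 + 0.3674 + 2.5336 + 4.5675 = 19.835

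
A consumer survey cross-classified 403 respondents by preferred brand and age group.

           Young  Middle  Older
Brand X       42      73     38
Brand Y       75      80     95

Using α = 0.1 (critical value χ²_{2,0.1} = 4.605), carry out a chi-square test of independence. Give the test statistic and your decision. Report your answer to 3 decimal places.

11.368; reject H₀

Row totals: 153, 250. Column totals: 117, 153, 133. Grand total N = 403.
Expected counts (row total × column total / N):
  Brand X, Young: 153×117/403 = 44.4194
  Brand X, Middle: 153×153/403 = 58.0868
  Brand X, Older: 153×133/403 = 50.4938
  Brand Y, Young: 250×117/403 = 72.5806
  Brand Y, Middle: 250×153/403 = 94.9132
  Brand Y, Older: 250×133/403 = 82.5062
Contributions (O − E)²/E:
  (42 − 44.4194)²/44.4194 = 0.1318
  (73 − 58.0868)²/58.0868 = 3.8288
  (38 − 50.4938)²/50.4938 = 3.0914
  (75 − 72.5806)²/72.5806 = 0.0806
  (80 − 94.9132)²/94.9132 = 2.3432
  (95 − 82.5062)²/82.5062 = 1.8919
χ² = 0.1318 + 3.8288 + 3.0914 + 0.0806 + 2.3432 + 1.8919 = 11.368
df = (2−1)(3−1) = 2. Since 11.368 > 4.605, reject the null hypothesis of independence at α = 0.1.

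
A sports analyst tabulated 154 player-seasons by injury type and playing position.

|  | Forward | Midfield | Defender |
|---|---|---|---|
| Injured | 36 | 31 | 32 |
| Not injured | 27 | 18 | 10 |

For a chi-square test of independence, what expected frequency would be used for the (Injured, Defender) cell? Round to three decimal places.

27.000

Row total (Injured) = 99; column total (Defender) = 42; grand total N = 154.
Expected count = (row total × column total) / N = 99 × 42 / 154 = 27.000.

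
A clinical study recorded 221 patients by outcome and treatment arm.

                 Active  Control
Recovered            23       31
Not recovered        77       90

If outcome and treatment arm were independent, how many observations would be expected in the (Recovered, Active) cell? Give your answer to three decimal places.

24.434

Row total (Recovered) = 54; column total (Active) = 100; grand total N = 221.
Expected count = (row total × column total) / N = 54 × 100 / 221 = 24.434.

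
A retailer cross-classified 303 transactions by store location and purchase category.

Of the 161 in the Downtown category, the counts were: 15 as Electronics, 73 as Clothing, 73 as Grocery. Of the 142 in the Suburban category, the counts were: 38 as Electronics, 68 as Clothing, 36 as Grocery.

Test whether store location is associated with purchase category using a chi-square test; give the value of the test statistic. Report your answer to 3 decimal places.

Row totals: 161, 142. Column totals: 53, 141, 109. Grand total N = 303.
Expected counts (row total × column total / N):
  Downtown, Electronics: 161×53/303 = 28.1617
  Downtown, Clothing: 161×141/303 = 74.9208
  Downtown, Grocery: 161×109/303 = 57.9175
  Suburban, Electronics: 142×53/303 = 24.8383
  Suburban, Clothing: 142×141/303 = 66.0792
  Suburban, Grocery: 142×109/303 = 51.0825
Contributions (O − E)²/E:
  (15 − 28.1617)²/28.1617 = 6.1513
  (73 − 74.9208)²/74.9208 = 0.0492
  (73 − 57.9175)²/57.9175 = 3.9277
  (38 − 24.8383)²/24.8383 = 6.9743
  (68 − 66.0792)²/66.0792 = 0.0558
  (36 − 51.0825)²/51.0825 = 4.4532
χ² = 6.1513 + 0.0492 + 3.9277 + 6.9743 + 0.0558 + 4.4532 = 21.612

21.612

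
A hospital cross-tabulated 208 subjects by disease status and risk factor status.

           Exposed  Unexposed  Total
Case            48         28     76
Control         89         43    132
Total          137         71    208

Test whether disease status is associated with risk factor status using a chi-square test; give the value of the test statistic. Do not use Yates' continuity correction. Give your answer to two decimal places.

Grand total N = 208.
Expected counts (row total × column total / N):
  Case, Exposed: 76×137/208 = 50.058
  Case, Unexposed: 76×71/208 = 25.942
  Control, Exposed: 132×137/208 = 86.942
  Control, Unexposed: 132×71/208 = 45.058
Contributions (O − E)²/E:
  (48 − 50.058)²/50.058 = 0.0846
  (28 − 25.942)²/25.942 = 0.1633
  (89 − 86.942)²/86.942 = 0.0487
  (43 − 45.058)²/45.058 = 0.0940
χ² = 0.0846 + 0.1633 + 0.0487 + 0.0940 = 0.39

0.39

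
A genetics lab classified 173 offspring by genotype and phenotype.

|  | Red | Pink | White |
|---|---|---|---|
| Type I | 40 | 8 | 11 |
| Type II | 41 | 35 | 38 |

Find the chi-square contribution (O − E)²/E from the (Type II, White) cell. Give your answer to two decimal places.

Row total (Type II) = 114; column total (White) = 49; N = 173.
Expected count E = 114 × 49 / 173 = 32.289.
Contribution = (O − E)²/E = (38 − 32.289)² / 32.289 = 1.01.

1.01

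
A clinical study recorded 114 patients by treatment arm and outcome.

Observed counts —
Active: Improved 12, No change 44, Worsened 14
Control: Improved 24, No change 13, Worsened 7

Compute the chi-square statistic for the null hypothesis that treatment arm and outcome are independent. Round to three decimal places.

18.210

Row totals: 70, 44. Column totals: 36, 57, 21. Grand total N = 114.
Expected counts (row total × column total / N):
  Active, Improved: 70×36/114 = 22.10526
  Active, No change: 70×57/114 = 35.00000
  Active, Worsened: 70×21/114 = 12.89474
  Control, Improved: 44×36/114 = 13.89474
  Control, No change: 44×57/114 = 22.00000
  Control, Worsened: 44×21/114 = 8.10526
Contributions (O − E)²/E:
  (12 − 22.10526)²/22.10526 = 4.6195
  (44 − 35.00000)²/35.00000 = 2.3143
  (14 − 12.89474)²/12.89474 = 0.0947
  (24 − 13.89474)²/13.89474 = 7.3493
  (13 − 22.00000)²/22.00000 = 3.6818
  (7 − 8.10526)²/8.10526 = 0.1507
χ² = 4.6195 + 2.3143 + 0.0947 + 7.3493 + 3.6818 + 0.1507 = 18.210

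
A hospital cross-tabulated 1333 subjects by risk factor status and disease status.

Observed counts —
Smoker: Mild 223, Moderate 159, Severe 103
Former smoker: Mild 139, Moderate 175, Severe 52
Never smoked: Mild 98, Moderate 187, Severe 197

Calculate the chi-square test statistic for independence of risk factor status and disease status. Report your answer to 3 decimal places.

Row totals: 485, 366, 482. Column totals: 460, 521, 352. Grand total N = 1333.
Expected counts (row total × column total / N):
  Smoker, Mild: 485×460/1333 = 167.3668
  Smoker, Moderate: 485×521/1333 = 189.5611
  Smoker, Severe: 485×352/1333 = 128.0720
  Former smoker, Mild: 366×460/1333 = 126.3016
  Former smoker, Moderate: 366×521/1333 = 143.0503
  Former smoker, Severe: 366×352/1333 = 96.6482
  Never smoked, Mild: 482×460/1333 = 166.3316
  Never smoked, Moderate: 482×521/1333 = 188.3886
  Never smoked, Severe: 482×352/1333 = 127.2798
Contributions (O − E)²/E:
  (223 − 167.3668)²/167.3668 = 18.4926
  (159 − 189.5611)²/189.5611 = 4.9271
  (103 − 128.0720)²/128.0720 = 4.9082
  (139 − 126.3016)²/126.3016 = 1.2767
  (175 − 143.0503)²/143.0503 = 7.1358
  (52 − 96.6482)²/96.6482 = 20.6260
  (98 − 166.3316)²/166.3316 = 28.0717
  (187 − 188.3886)²/188.3886 = 0.0102
  (197 − 127.2798)²/127.2798 = 38.1907
χ² = 18.4926 + 4.9271 + 4.9082 + 1.2767 + 7.1358 + 20.6260 + 28.0717 + 0.0102 + 38.1907 = 123.639

123.639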